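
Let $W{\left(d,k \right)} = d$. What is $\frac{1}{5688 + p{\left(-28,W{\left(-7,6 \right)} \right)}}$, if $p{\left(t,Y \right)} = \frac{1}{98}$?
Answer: $\frac{98}{557425} \approx 0.00017581$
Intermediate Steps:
$p{\left(t,Y \right)} = \frac{1}{98}$
$\frac{1}{5688 + p{\left(-28,W{\left(-7,6 \right)} \right)}} = \frac{1}{5688 + \frac{1}{98}} = \frac{1}{\frac{557425}{98}} = \frac{98}{557425}$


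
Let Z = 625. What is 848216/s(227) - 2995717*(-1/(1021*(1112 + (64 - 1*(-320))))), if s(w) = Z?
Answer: 1297451012981/954635000 ≈ 1359.1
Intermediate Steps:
s(w) = 625
848216/s(227) - 2995717*(-1/(1021*(1112 + (64 - 1*(-320))))) = 848216/625 - 2995717*(-1/(1021*(1112 + (64 - 1*(-320))))) = 848216*(1/625) - 2995717*(-1/(1021*(1112 + (64 + 320)))) = 848216/625 - 2995717*(-1/(1021*(1112 + 384))) = 848216/625 - 2995717/(1496*(-1021)) = 848216/625 - 2995717/(-1527416) = 848216/625 - 2995717*(-1/1527416) = 848216/625 + 2995717/1527416 = 1297451012981/954635000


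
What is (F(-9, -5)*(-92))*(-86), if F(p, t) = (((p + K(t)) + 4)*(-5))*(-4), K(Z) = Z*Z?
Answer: 3164800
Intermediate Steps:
K(Z) = Z**2
F(p, t) = 80 + 20*p + 20*t**2 (F(p, t) = (((p + t**2) + 4)*(-5))*(-4) = ((4 + p + t**2)*(-5))*(-4) = (-20 - 5*p - 5*t**2)*(-4) = 80 + 20*p + 20*t**2)
(F(-9, -5)*(-92))*(-86) = ((80 + 20*(-9) + 20*(-5)**2)*(-92))*(-86) = ((80 - 180 + 20*25)*(-92))*(-86) = ((80 - 180 + 500)*(-92))*(-86) = (400*(-92))*(-86) = -36800*(-86) = 3164800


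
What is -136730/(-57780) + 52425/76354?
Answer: 336724973/110293353 ≈ 3.0530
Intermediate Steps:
-136730/(-57780) + 52425/76354 = -136730*(-1/57780) + 52425*(1/76354) = 13673/5778 + 52425/76354 = 336724973/110293353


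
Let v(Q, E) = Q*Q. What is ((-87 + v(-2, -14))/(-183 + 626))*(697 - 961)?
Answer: 21912/443 ≈ 49.463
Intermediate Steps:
v(Q, E) = Q²
((-87 + v(-2, -14))/(-183 + 626))*(697 - 961) = ((-87 + (-2)²)/(-183 + 626))*(697 - 961) = ((-87 + 4)/443)*(-264) = -83*1/443*(-264) = -83/443*(-264) = 21912/443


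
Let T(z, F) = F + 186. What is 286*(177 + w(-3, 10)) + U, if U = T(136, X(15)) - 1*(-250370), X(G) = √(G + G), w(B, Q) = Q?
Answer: 304038 + √30 ≈ 3.0404e+5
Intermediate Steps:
X(G) = √2*√G (X(G) = √(2*G) = √2*√G)
T(z, F) = 186 + F
U = 250556 + √30 (U = (186 + √2*√15) - 1*(-250370) = (186 + √30) + 250370 = 250556 + √30 ≈ 2.5056e+5)
286*(177 + w(-3, 10)) + U = 286*(177 + 10) + (250556 + √30) = 286*187 + (250556 + √30) = 53482 + (250556 + √30) = 304038 + √30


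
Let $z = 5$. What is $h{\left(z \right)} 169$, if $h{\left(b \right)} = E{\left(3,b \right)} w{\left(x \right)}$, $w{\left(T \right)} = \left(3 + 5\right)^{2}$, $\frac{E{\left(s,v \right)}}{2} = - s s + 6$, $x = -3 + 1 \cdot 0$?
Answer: $-64896$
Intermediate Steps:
$x = -3$ ($x = -3 + 0 = -3$)
$E{\left(s,v \right)} = 12 - 2 s^{2}$ ($E{\left(s,v \right)} = 2 \left(- s s + 6\right) = 2 \left(- s^{2} + 6\right) = 2 \left(6 - s^{2}\right) = 12 - 2 s^{2}$)
$w{\left(T \right)} = 64$ ($w{\left(T \right)} = 8^{2} = 64$)
$h{\left(b \right)} = -384$ ($h{\left(b \right)} = \left(12 - 2 \cdot 3^{2}\right) 64 = \left(12 - 18\right) 64 = \left(-6\right) 64 = -384$)
$h{\left(z \right)} 169 = \left(-384\right) 169 = -64896$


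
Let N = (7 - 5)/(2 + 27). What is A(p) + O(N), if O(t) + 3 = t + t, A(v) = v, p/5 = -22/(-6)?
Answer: 1346/87 ≈ 15.471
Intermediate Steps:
p = 55/3 (p = 5*(-22/(-6)) = 5*(-22*(-1/6)) = 5*(11/3) = 55/3 ≈ 18.333)
N = 2/29 ≈ 0.068966
O(t) = -3 + 2*t (O(t) = -3 + (t + t) = -3 + 2*t)
A(p) + O(N) = 55/3 + (-3 + 2*(2/29)) = 55/3 + (-3 + 4/29) = 55/3 - 83/29 = 1346/87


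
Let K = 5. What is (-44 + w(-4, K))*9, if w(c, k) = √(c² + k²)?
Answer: -396 + 9*√41 ≈ -338.37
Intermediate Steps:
(-44 + w(-4, K))*9 = (-44 + √((-4)² + 5²))*9 = (-44 + √(16 + 25))*9 = (-44 + √41)*9 = -396 + 9*√41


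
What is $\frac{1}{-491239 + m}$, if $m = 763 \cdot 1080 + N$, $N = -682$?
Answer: $\frac{1}{332119} \approx 3.011 \cdot 10^{-6}$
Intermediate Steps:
$m = 823358$ ($m = 763 \cdot 1080 - 682 = 824040 - 682 = 823358$)
$\frac{1}{-491239 + m} = \frac{1}{-491239 + 823358} = \frac{1}{332119}$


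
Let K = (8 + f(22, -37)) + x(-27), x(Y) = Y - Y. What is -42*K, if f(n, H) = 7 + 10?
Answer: -1050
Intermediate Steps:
f(n, H) = 17
x(Y) = 0
K = 25 (K = (8 + 17) + 0 = 25 + 0 = 25)
-42*K = -42*25 = -1050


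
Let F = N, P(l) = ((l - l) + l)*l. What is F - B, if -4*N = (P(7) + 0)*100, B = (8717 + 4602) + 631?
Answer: -15175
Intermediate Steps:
P(l) = l² (P(l) = (0 + l)*l = l*l = l²)
B = 13950 (B = 13319 + 631 = 13950)
N = -1225 (N = -(7² + 0)*100/4 = -(49 + 0)*100/4 = -49*100/4 = -¼*4900 = -1225)
F = -1225
F - B = -1225 - 1*13950 = -1225 - 13950 = -15175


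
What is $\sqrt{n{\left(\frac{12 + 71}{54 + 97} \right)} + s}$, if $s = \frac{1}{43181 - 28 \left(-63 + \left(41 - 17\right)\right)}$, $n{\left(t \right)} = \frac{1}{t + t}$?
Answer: $\frac{3 \sqrt{5459227746078}}{7349318} \approx 0.95376$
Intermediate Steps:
$n{\left(t \right)} = \frac{1}{2 t}$
$s = \frac{1}{44273}$ ($s = \frac{1}{43181 - 28 \left(-63 + 24\right)} = \frac{1}{43181 - -1092} = \frac{1}{43181 + 1092} = \frac{1}{44273} \approx 2.2587 \cdot 10^{-5}$)
$\sqrt{n{\left(\frac{12 + 71}{54 + 97} \right)} + s} = \sqrt{\frac{1}{2 \frac{12 + 71}{54 + 97}} + \frac{1}{44273}} = \sqrt{\frac{1}{2 \cdot \frac{83}{151}} + \frac{1}{44273}} = \sqrt{\frac{1}{2} \cdot \frac{151}{83} + \frac{1}{44273}} = \sqrt{\frac{151}{166} + \frac{1}{44273}} = \sqrt{\frac{6685389}{7349318}} = \frac{3 \sqrt{5459227746078}}{7349318}$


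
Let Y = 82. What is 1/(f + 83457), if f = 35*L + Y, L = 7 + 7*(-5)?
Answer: 1/82559 ≈ 1.2113e-5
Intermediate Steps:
L = -28 (L = 7 - 35 = -28)
f = -898 (f = 35*(-28) + 82 = -980 + 82 = -898)
1/(f + 83457) = 1/(-898 + 83457) = 1/82559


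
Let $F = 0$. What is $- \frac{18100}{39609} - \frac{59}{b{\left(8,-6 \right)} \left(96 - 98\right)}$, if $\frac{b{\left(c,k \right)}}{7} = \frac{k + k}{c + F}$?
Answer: $- \frac{905677}{277263} \approx -3.2665$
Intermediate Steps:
$b{\left(c,k \right)} = \frac{14 k}{c}$ ($b{\left(c,k \right)} = 7 \frac{k + k}{c + 0} = 7 \frac{2 k}{c} = \frac{14 k}{c}$)
$- \frac{18100}{39609} - \frac{59}{b{\left(8,-6 \right)} \left(96 - 98\right)} = - \frac{18100}{39609} - \frac{59}{14 \left(-6\right) \frac{1}{8} \left(96 - 98\right)} = \left(-18100\right) \frac{1}{39609} - \frac{59}{14 \left(-6\right) \frac{1}{8} \left(-2\right)} = - \frac{18100}{39609} - \frac{59}{\left(- \frac{21}{2}\right) \left(-2\right)} = - \frac{18100}{39609} - \frac{59}{21} = - \frac{905677}{277263}$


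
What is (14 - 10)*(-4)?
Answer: -16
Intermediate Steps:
(14 - 10)*(-4) = 4*(-4) = -16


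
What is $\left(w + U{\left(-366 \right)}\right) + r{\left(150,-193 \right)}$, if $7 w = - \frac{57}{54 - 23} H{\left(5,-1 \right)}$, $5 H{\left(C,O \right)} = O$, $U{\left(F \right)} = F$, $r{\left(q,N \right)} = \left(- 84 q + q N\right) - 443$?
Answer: $- \frac{45959458}{1085} \approx -42359.0$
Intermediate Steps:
$r{\left(q,N \right)} = -443 - 84 q + N q$ ($r{\left(q,N \right)} = \left(- 84 q + N q\right) - 443 = -443 - 84 q + N q$)
$H{\left(C,O \right)} = \frac{O}{5}$
$w = \frac{57}{1085}$ ($w = \frac{- \frac{57}{54 - 23} \cdot \frac{1}{5} \left(-1\right)}{7} = \frac{- \frac{57}{31} \left(- \frac{1}{5}\right)}{7} = \frac{\left(-57\right) \frac{1}{31} \left(- \frac{1}{5}\right)}{7} = \frac{\left(- \frac{57}{31}\right) \left(- \frac{1}{5}\right)}{7} = \frac{1}{7} \cdot \frac{57}{155} = \frac{57}{1085} \approx 0.052535$)
$\left(w + U{\left(-366 \right)}\right) + r{\left(150,-193 \right)} = \left(\frac{57}{1085} - 366\right) - 41993 = - \frac{397053}{1085} - 41993 = - \frac{45959458}{1085}$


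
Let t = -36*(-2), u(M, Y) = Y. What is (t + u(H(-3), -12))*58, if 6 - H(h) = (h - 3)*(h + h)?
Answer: 3480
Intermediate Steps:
H(h) = 6 - 2*h*(-3 + h) (H(h) = 6 - (h - 3)*(h + h) = 6 - (-3 + h)*2*h = 6 - 2*h*(-3 + h))
t = 72
(t + u(H(-3), -12))*58 = (72 - 12)*58 = 60*58 = 3480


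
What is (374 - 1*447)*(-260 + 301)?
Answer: -2993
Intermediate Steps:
(374 - 1*447)*(-260 + 301) = (374 - 447)*41 = -73*41 = -2993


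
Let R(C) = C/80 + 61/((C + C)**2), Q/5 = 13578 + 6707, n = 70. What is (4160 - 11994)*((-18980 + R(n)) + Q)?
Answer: -6329633889487/9800 ≈ -6.4588e+8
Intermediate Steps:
Q = 101425 (Q = 5*(13578 + 6707) = 5*20285 = 101425)
R(C) = C/80 + 61/(4*C**2) (R(C) = C*(1/80) + 61/((2*C)**2) = C/80 + 61/((4*C**2)) = C/80 + 61*(1/(4*C**2)) = C/80 + 61/(4*C**2))
(4160 - 11994)*((-18980 + R(n)) + Q) = (4160 - 11994)*((-18980 + (1/80)*(1220 + 70**3)/70**2) + 101425) = -7834*((-18980 + (1/80)*(1/4900)*(1220 + 343000)) + 101425) = -7834*((-18980 + (1/80)*(1/4900)*344220) + 101425) = -7834*((-18980 + 17211/19600) + 101425) = -7834*(-371990789/19600 + 101425) = -7834*1615939211/19600 = -6329633889487/9800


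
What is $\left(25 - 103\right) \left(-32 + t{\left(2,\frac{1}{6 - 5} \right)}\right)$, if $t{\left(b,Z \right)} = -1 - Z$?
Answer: $2652$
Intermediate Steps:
$\left(25 - 103\right) \left(-32 + t{\left(2,\frac{1}{6 - 5} \right)}\right) = \left(25 - 103\right) \left(-32 - \left(1 + \frac{1}{6 - 5}\right)\right) = - 78 \left(-32 - 2\right) = \left(-78\right) \left(-34\right) = 2652$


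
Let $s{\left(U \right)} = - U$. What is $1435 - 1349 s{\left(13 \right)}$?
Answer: $18972$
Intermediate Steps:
$1435 - 1349 s{\left(13 \right)} = 1435 - 1349 \left(\left(-1\right) 13\right) = 1435 - -17537 = 1435 + 17537 = 18972$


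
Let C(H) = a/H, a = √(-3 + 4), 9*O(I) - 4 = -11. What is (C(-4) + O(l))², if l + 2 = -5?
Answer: 1369/1296 ≈ 1.0563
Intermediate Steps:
l = -7 (l = -2 - 5 = -7)
O(I) = -7/9 (O(I) = 4/9 + (⅑)*(-11) = 4/9 - 11/9 = -7/9)
a = 1 (a = √1 = 1)
C(H) = 1/H
(C(-4) + O(l))² = (1/(-4) - 7/9)² = (-¼ - 7/9)² = (-37/36)² = 1369/1296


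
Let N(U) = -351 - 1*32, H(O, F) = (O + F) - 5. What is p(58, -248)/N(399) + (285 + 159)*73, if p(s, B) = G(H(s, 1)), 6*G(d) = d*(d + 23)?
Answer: 12413103/383 ≈ 32410.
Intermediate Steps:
H(O, F) = -5 + F + O (H(O, F) = (F + O) - 5 = -5 + F + O)
G(d) = d*(23 + d)/6 (G(d) = (d*(d + 23))/6 = (d*(23 + d))/6 = d*(23 + d)/6)
N(U) = -383 (N(U) = -351 - 32 = -383)
p(s, B) = (-4 + s)*(19 + s)/6 (p(s, B) = (-5 + 1 + s)*(23 + (-5 + 1 + s))/6 = (-4 + s)*(23 + (-4 + s))/6 = (-4 + s)*(19 + s)/6)
p(58, -248)/N(399) + (285 + 159)*73 = ((-4 + 58)*(19 + 58)/6)/(-383) + (285 + 159)*73 = ((⅙)*54*77)*(-1/383) + 444*73 = 693*(-1/383) + 32412 = -693/383 + 32412 = 12413103/383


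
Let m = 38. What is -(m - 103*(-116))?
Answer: -11986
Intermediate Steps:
-(m - 103*(-116)) = -(38 - 103*(-116)) = -(38 + 11948) = -1*11986 = -11986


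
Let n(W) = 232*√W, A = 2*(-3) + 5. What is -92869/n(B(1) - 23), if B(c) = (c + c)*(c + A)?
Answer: 92869*I*√23/5336 ≈ 83.468*I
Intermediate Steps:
A = -1 (A = -6 + 5 = -1)
B(c) = 2*c*(-1 + c) (B(c) = (c + c)*(c - 1) = (2*c)*(-1 + c) = 2*c*(-1 + c))
-92869/n(B(1) - 23) = -92869*1/(232*√(2*1*(-1 + 1) - 23)) = -92869*1/(232*√(2*1*0 - 23)) = -92869*1/(232*√(0 - 23)) = -92869*(-I*√23/5336) = -(-92869)*I*√23/5336 = 92869*I*√23/5336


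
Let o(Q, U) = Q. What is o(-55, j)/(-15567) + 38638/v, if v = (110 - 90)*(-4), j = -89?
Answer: -300736673/622680 ≈ -482.97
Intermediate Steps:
v = -80 (v = 20*(-4) = -80)
o(-55, j)/(-15567) + 38638/v = -55/(-15567) + 38638/(-80) = -55*(-1/15567) + 38638*(-1/80) = 55/15567 - 19319/40 = -300736673/622680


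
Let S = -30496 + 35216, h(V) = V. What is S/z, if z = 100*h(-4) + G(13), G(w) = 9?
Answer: -4720/391 ≈ -12.072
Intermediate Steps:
S = 4720
z = -391 (z = 100*(-4) + 9 = -400 + 9 = -391)
S/z = 4720/(-391) = 4720*(-1/391) = -4720/391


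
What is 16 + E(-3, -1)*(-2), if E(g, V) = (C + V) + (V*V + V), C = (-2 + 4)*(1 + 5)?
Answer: -6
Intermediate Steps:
C = 12 (C = 2*6 = 12)
E(g, V) = 12 + V**2 + 2*V (E(g, V) = (12 + V) + (V*V + V) = (12 + V) + (V**2 + V) = (12 + V) + (V + V**2) = 12 + V**2 + 2*V)
16 + E(-3, -1)*(-2) = 16 + (12 + (-1)**2 + 2*(-1))*(-2) = 16 + (12 + 1 - 2)*(-2) = 16 + 11*(-2) = 16 - 22 = -6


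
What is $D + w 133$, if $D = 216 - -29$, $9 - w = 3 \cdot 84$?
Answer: $-32074$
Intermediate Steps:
$w = -243$ ($w = 9 - 3 \cdot 84 = 9 - 252 = -243$)
$D = 245$ ($D = 216 + 29 = 245$)
$D + w 133 = 245 - 32319 = -32074$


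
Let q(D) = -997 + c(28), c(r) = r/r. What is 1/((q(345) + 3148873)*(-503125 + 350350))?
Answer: -1/480916908675 ≈ -2.0794e-12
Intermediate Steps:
c(r) = 1
q(D) = -996 (q(D) = -997 + 1 = -996)
1/((q(345) + 3148873)*(-503125 + 350350)) = 1/((-996 + 3148873)*(-503125 + 350350)) = 1/(3147877*(-152775)) = 1/(-480916908675) = -1/480916908675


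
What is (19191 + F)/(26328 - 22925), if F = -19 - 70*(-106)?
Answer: 26592/3403 ≈ 7.8143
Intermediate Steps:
F = 7401 (F = -19 + 7420 = 7401)
(19191 + F)/(26328 - 22925) = (19191 + 7401)/(26328 - 22925) = 26592/3403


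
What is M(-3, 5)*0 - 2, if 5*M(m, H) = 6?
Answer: -2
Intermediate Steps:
M(m, H) = 6/5 (M(m, H) = (⅕)*6 = 6/5)
M(-3, 5)*0 - 2 = (6/5)*0 - 2 = 0 - 2 = -2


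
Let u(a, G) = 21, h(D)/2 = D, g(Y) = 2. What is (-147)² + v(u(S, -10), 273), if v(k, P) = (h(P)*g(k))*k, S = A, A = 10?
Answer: 44541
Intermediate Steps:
S = 10
h(D) = 2*D
v(k, P) = 4*P*k (v(k, P) = ((2*P)*2)*k = (4*P)*k = 4*P*k)
(-147)² + v(u(S, -10), 273) = (-147)² + 4*273*21 = 21609 + 22932 = 44541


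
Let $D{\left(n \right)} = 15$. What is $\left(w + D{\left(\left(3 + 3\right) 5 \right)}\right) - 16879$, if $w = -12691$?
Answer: $-29555$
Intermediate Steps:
$\left(w + D{\left(\left(3 + 3\right) 5 \right)}\right) - 16879 = \left(-12691 + 15\right) - 16879 = -12676 - 16879 = -29555$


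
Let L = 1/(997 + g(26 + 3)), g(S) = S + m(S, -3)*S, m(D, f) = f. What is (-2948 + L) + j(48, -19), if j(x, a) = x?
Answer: -2723099/939 ≈ -2900.0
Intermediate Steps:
g(S) = -2*S (g(S) = S - 3*S = -2*S)
L = 1/939 (L = 1/(997 - 2*(26 + 3)) = 1/(997 - 2*29) = 1/(997 - 58) = 1/939 ≈ 0.0010650)
(-2948 + L) + j(48, -19) = (-2948 + 1/939) + 48 = -2768171/939 + 48 = -2723099/939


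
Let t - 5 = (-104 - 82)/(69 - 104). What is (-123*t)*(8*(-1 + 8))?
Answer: -355224/5 ≈ -71045.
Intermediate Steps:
t = 361/35 (t = 5 + (-104 - 82)/(69 - 104) = 5 - 186/(-35) = 5 - 186*(-1/35) = 5 + 186/35 = 361/35 ≈ 10.314)
(-123*t)*(8*(-1 + 8)) = (-123*361/35)*(8*(-1 + 8)) = -355224*7/35 = -44403/35*56 = -355224/5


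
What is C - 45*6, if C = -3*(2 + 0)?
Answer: -276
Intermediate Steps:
C = -6 (C = -3*2 = -6)
C - 45*6 = -6 - 45*6 = -6 - 270 = -276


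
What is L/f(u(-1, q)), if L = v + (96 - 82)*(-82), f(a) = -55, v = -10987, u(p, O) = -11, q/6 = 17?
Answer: 2427/11 ≈ 220.64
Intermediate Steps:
q = 102 (q = 6*17 = 102)
L = -12135 (L = -10987 + (96 - 82)*(-82) = -10987 + 14*(-82) = -10987 - 1148 = -12135)
L/f(u(-1, q)) = -12135/(-55) = -12135*(-1/55) = 2427/11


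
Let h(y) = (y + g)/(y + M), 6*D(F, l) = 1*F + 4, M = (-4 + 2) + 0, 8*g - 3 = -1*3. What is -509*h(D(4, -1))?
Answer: 1018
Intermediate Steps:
g = 0 (g = 3/8 + (-1*3)/8 = 3/8 + (⅛)*(-3) = 3/8 - 3/8 = 0)
M = -2 (M = -2 + 0 = -2)
D(F, l) = ⅔ + F/6 (D(F, l) = (1*F + 4)/6 = (F + 4)/6 = (4 + F)/6 = ⅔ + F/6)
h(y) = y/(-2 + y) (h(y) = (y + 0)/(y - 2) = y/(-2 + y))
-509*h(D(4, -1)) = -509*(⅔ + (⅙)*4)/(-2 + (⅔ + (⅙)*4)) = -509*(⅔ + ⅔)/(-2 + (⅔ + ⅔)) = -2036/(3*(-2 + 4/3)) = -2036/(3*(-⅔)) = -2036*(-3)/(3*2) = -509*(-2) = 1018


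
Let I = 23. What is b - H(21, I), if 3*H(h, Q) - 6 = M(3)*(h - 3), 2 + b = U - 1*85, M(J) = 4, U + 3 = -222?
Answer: -338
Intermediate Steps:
U = -225 (U = -3 - 222 = -225)
b = -312 (b = -2 + (-225 - 1*85) = -2 + (-225 - 85) = -2 - 310 = -312)
H(h, Q) = -2 + 4*h/3 (H(h, Q) = 2 + (4*(h - 3))/3 = 2 + (4*(-3 + h))/3 = 2 + (-12 + 4*h)/3 = 2 + (-4 + 4*h/3) = -2 + 4*h/3)
b - H(21, I) = -312 - (-2 + (4/3)*21) = -312 - (-2 + 28) = -312 - 1*26 = -312 - 26 = -338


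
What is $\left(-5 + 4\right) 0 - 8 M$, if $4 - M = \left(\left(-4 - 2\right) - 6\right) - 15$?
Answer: $-248$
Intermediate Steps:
$M = 31$ ($M = 4 - \left(\left(\left(-4 - 2\right) - 6\right) - 15\right) = 4 - \left(\left(-6 - 6\right) - 15\right) = 4 - \left(-12 - 15\right) = 4 - -27 = 4 + 27 = 31$)
$\left(-5 + 4\right) 0 - 8 M = \left(-5 + 4\right) 0 - 248 = \left(-1\right) 0 - 248 = 0 - 248 = -248$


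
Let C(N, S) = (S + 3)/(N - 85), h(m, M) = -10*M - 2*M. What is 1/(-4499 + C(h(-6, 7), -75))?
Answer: -169/760259 ≈ -0.00022229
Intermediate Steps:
h(m, M) = -12*M
C(N, S) = (3 + S)/(-85 + N)
1/(-4499 + C(h(-6, 7), -75)) = 1/(-4499 + (3 - 75)/(-85 - 12*7)) = 1/(-4499 - 72/(-85 - 84)) = 1/(-4499 - 72/(-169)) = 1/(-4499 - 1/169*(-72)) = 1/(-4499 + 72/169) = 1/(-760259/169) = -169/760259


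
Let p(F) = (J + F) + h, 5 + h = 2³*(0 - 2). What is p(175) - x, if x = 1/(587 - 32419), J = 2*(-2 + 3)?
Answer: 4965793/31832 ≈ 156.00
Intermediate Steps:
J = 2 (J = 2*1 = 2)
h = -21 (h = -5 + 2³*(0 - 2) = -5 + 8*(-2) = -5 - 16 = -21)
p(F) = -19 + F (p(F) = (2 + F) - 21 = -19 + F)
x = -1/31832 (x = 1/(-31832) = -1/31832 ≈ -3.1415e-5)
p(175) - x = (-19 + 175) - 1*(-1/31832) = 156 + 1/31832 = 4965793/31832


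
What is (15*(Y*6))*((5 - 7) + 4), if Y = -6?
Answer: -1080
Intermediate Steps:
(15*(Y*6))*((5 - 7) + 4) = (15*(-6*6))*((5 - 7) + 4) = (15*(-36))*(-2 + 4) = -540*2 = -1080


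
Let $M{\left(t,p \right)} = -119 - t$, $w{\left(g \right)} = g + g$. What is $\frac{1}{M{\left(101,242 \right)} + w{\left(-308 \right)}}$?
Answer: $- \frac{1}{836} \approx -0.0011962$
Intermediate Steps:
$w{\left(g \right)} = 2 g$
$\frac{1}{M{\left(101,242 \right)} + w{\left(-308 \right)}} = \frac{1}{\left(-119 - 101\right) + 2 \left(-308\right)} = \frac{1}{\left(-119 - 101\right) - 616} = \frac{1}{-220 - 616} = \frac{1}{-836} = - \frac{1}{836}$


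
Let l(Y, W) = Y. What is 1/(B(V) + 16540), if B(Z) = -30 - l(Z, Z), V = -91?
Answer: 1/16601 ≈ 6.0237e-5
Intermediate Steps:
B(Z) = -30 - Z
1/(B(V) + 16540) = 1/((-30 - 1*(-91)) + 16540) = 1/((-30 + 91) + 16540) = 1/(61 + 16540) = 1/16601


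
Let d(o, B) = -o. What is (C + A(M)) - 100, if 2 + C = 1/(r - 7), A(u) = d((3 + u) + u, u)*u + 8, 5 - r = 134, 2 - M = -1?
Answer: -16457/136 ≈ -121.01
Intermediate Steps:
M = 3 (M = 2 - 1*(-1) = 2 + 1 = 3)
r = -129 (r = 5 - 1*134 = 5 - 134 = -129)
A(u) = 8 + u*(-3 - 2*u) (A(u) = (-((3 + u) + u))*u + 8 = (-(3 + 2*u))*u + 8 = (-3 - 2*u)*u + 8 = u*(-3 - 2*u) + 8 = 8 + u*(-3 - 2*u))
C = -273/136 (C = -2 + 1/(-129 - 7) = -2 + 1/(-136) = -2 - 1/136 = -273/136 ≈ -2.0074)
(C + A(M)) - 100 = (-273/136 + (8 - 1*3*(3 + 2*3))) - 100 = (-273/136 + (8 - 1*3*(3 + 6))) - 100 = (-273/136 + (8 - 1*3*9)) - 100 = (-273/136 + (8 - 27)) - 100 = (-273/136 - 19) - 100 = -2857/136 - 100 = -16457/136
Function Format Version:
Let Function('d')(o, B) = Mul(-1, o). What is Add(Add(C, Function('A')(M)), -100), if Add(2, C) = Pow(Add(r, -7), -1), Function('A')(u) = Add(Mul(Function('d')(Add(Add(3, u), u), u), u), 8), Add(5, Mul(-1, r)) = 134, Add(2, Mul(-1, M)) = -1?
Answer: Rational(-16457, 136) ≈ -121.01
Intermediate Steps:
M = 3 (M = Add(2, Mul(-1, -1)) = Add(2, 1) = 3)
r = -129 (r = Add(5, Mul(-1, 134)) = Add(5, -134) = -129)
Function('A')(u) = Add(8, Mul(u, Add(-3, Mul(-2, u)))) (Function('A')(u) = Add(Mul(Mul(-1, Add(Add(3, u), u)), u), 8) = Add(Mul(Mul(-1, Add(3, Mul(2, u))), u), 8) = Add(Mul(Add(-3, Mul(-2, u)), u), 8) = Add(Mul(u, Add(-3, Mul(-2, u))), 8) = Add(8, Mul(u, Add(-3, Mul(-2, u)))))
C = Rational(-273, 136) (C = Add(-2, Pow(Add(-129, -7), -1)) = Add(-2, Pow(-136, -1)) = Add(-2, Rational(-1, 136)) = Rational(-273, 136) ≈ -2.0074)
Add(Add(C, Function('A')(M)), -100) = Add(Add(Rational(-273, 136), Add(8, Mul(-1, 3, Add(3, Mul(2, 3))))), -100) = Add(Add(Rational(-273, 136), Add(8, Mul(-1, 3, Add(3, 6)))), -100) = Add(Add(Rational(-273, 136), Add(8, Mul(-1, 3, 9))), -100) = Add(Add(Rational(-273, 136), Add(8, -27)), -100) = Add(Add(Rational(-273, 136), -19), -100) = Add(Rational(-2857, 136), -100) = Rational(-16457, 136)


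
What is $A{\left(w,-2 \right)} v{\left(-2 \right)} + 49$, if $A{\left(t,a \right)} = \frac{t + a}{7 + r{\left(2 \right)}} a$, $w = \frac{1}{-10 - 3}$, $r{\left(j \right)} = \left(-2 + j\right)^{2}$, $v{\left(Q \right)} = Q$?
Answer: $\frac{4351}{91} \approx 47.813$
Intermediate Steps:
$w = - \frac{1}{13}$ ($w = \frac{1}{-13} = - \frac{1}{13} \approx -0.076923$)
$A{\left(t,a \right)} = a \left(\frac{a}{7} + \frac{t}{7}\right)$ ($A{\left(t,a \right)} = \frac{t + a}{7 + \left(-2 + 2\right)^{2}} a = \frac{a + t}{7 + 0^{2}} a = \frac{a + t}{7 + 0} a = \frac{a + t}{7} a = \left(a + t\right) \frac{1}{7} a = \left(\frac{a}{7} + \frac{t}{7}\right) a = a \left(\frac{a}{7} + \frac{t}{7}\right)$)
$A{\left(w,-2 \right)} v{\left(-2 \right)} + 49 = \frac{1}{7} \left(-2\right) \left(-2 - \frac{1}{13}\right) \left(-2\right) + 49 = \frac{1}{7} \left(-2\right) \left(- \frac{27}{13}\right) \left(-2\right) + 49 = \frac{54}{91} \left(-2\right) + 49 = - \frac{108}{91} + 49 = \frac{4351}{91}$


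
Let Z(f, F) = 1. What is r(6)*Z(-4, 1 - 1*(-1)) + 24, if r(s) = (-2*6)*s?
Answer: -48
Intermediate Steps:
r(s) = -12*s
r(6)*Z(-4, 1 - 1*(-1)) + 24 = -12*6*1 + 24 = -72*1 + 24 = -72 + 24 = -48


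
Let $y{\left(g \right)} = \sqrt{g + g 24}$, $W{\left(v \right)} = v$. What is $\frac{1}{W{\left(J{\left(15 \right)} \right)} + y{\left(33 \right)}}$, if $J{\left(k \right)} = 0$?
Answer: $\frac{\sqrt{33}}{165} \approx 0.034816$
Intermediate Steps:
$y{\left(g \right)} = 5 \sqrt{g}$ ($y{\left(g \right)} = \sqrt{g + 24 g} = \sqrt{25 g} = 5 \sqrt{g}$)
$\frac{1}{W{\left(J{\left(15 \right)} \right)} + y{\left(33 \right)}} = \frac{1}{0 + 5 \sqrt{33}} = \frac{1}{5 \sqrt{33}} = \frac{\sqrt{33}}{165}$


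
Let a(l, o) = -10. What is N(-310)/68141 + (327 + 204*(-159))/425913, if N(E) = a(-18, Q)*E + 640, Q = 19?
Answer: -198341583/9674045911 ≈ -0.020502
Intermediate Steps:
N(E) = 640 - 10*E (N(E) = -10*E + 640 = 640 - 10*E)
N(-310)/68141 + (327 + 204*(-159))/425913 = (640 - 10*(-310))/68141 + (327 + 204*(-159))/425913 = (640 + 3100)*(1/68141) + (327 - 32436)*(1/425913) = 3740*(1/68141) - 32109*1/425913 = 3740/68141 - 10703/141971 = -198341583/9674045911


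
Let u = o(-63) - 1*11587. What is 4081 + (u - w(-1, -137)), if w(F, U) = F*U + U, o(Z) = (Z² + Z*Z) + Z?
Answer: 369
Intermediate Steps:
o(Z) = Z + 2*Z² (o(Z) = (Z² + Z²) + Z = 2*Z² + Z = Z + 2*Z²)
u = -3712 (u = -63*(1 + 2*(-63)) - 1*11587 = -63*(1 - 126) - 11587 = -63*(-125) - 11587 = 7875 - 11587 = -3712)
w(F, U) = U + F*U
4081 + (u - w(-1, -137)) = 4081 + (-3712 - (-137)*(1 - 1)) = 4081 + (-3712 - (-137)*0) = 4081 + (-3712 - 1*0) = 4081 + (-3712 + 0) = 4081 - 3712 = 369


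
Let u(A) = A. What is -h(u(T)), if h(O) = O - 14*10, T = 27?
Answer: 113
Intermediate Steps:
h(O) = -140 + O (h(O) = O - 140 = -140 + O)
-h(u(T)) = -(-140 + 27) = -1*(-113) = 113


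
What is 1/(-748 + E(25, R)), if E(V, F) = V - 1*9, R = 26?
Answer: -1/732 ≈ -0.0013661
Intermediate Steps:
E(V, F) = -9 + V (E(V, F) = V - 9 = -9 + V)
1/(-748 + E(25, R)) = 1/(-748 + (-9 + 25)) = 1/(-748 + 16) = 1/(-732) = -1/732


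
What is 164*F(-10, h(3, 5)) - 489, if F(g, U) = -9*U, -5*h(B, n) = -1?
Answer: -3921/5 ≈ -784.20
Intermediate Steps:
h(B, n) = 1/5 (h(B, n) = -1/5*(-1) = 1/5)
164*F(-10, h(3, 5)) - 489 = 164*(-9*1/5) - 489 = 164*(-9/5) - 489 = -1476/5 - 489 = -3921/5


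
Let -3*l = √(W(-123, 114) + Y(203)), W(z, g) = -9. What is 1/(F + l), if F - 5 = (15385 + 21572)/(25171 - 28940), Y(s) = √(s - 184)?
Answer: -1/(18112/3769 + I*√(9 - √19)/3) ≈ -0.20355 + 0.030417*I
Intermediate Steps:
Y(s) = √(-184 + s)
l = -√(-9 + √19)/3 (l = -√(-9 + √(-184 + 203))/3 = -√(-9 + √19)/3 ≈ -0.71811*I)
F = -18112/3769 (F = 5 + (15385 + 21572)/(25171 - 28940) = 5 + 36957/(-3769) = 5 + 36957*(-1/3769) = 5 - 36957/3769 = -18112/3769 ≈ -4.8055)
1/(F + l) = 1/(-18112/3769 - I*√(9 - √19)/3)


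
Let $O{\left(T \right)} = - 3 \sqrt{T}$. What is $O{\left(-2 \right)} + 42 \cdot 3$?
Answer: $126 - 3 i \sqrt{2} \approx 126.0 - 4.2426 i$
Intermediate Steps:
$O{\left(-2 \right)} + 42 \cdot 3 = - 3 \sqrt{-2} + 42 \cdot 3 = - 3 i \sqrt{2} + 126 = 126 - 3 i \sqrt{2}$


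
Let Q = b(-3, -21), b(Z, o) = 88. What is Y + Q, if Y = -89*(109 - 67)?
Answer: -3650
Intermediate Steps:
Q = 88
Y = -3738 (Y = -89*42 = -3738)
Y + Q = -3738 + 88 = -3650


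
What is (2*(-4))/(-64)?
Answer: ⅛ ≈ 0.12500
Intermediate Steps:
(2*(-4))/(-64) = -8*(-1/64) = ⅛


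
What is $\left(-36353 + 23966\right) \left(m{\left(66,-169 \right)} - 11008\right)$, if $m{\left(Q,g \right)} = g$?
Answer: $138449499$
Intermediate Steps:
$\left(-36353 + 23966\right) \left(m{\left(66,-169 \right)} - 11008\right) = \left(-36353 + 23966\right) \left(-169 - 11008\right) = - 12387 \left(-169 - 11008\right) = \left(-12387\right) \left(-11177\right) = 138449499$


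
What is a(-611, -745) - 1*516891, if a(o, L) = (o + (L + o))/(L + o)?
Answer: -700902229/1356 ≈ -5.1689e+5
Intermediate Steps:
a(o, L) = (L + 2*o)/(L + o)
a(-611, -745) - 1*516891 = (-745 + 2*(-611))/(-745 - 611) - 1*516891 = (-745 - 1222)/(-1356) - 516891 = -1/1356*(-1967) - 516891 = 1967/1356 - 516891 = -700902229/1356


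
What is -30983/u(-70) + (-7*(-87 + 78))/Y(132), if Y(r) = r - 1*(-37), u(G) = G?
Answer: 5240537/11830 ≈ 442.99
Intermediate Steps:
Y(r) = 37 + r (Y(r) = r + 37 = 37 + r)
-30983/u(-70) + (-7*(-87 + 78))/Y(132) = -30983/(-70) + (-7*(-87 + 78))/(37 + 132) = -30983*(-1/70) - 7*(-9)/169 = 30983/70 + 63*(1/169) = 30983/70 + 63/169 = 5240537/11830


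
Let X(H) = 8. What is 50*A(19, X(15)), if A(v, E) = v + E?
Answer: 1350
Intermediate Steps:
A(v, E) = E + v
50*A(19, X(15)) = 50*(8 + 19) = 50*27 = 1350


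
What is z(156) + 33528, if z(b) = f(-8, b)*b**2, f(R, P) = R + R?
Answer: -355848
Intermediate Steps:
f(R, P) = 2*R
z(b) = -16*b**2 (z(b) = (2*(-8))*b**2 = -16*b**2)
z(156) + 33528 = -16*156**2 + 33528 = -16*24336 + 33528 = -389376 + 33528 = -355848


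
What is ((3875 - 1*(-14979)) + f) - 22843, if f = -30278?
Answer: -34267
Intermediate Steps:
((3875 - 1*(-14979)) + f) - 22843 = ((3875 - 1*(-14979)) - 30278) - 22843 = ((3875 + 14979) - 30278) - 22843 = (18854 - 30278) - 22843 = -11424 - 22843 = -34267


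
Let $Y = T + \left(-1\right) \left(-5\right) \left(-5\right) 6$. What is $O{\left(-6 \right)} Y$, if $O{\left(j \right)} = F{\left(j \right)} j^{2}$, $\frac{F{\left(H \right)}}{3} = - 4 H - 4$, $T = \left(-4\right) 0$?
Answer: $-324000$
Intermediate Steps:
$T = 0$
$F{\left(H \right)} = -12 - 12 H$ ($F{\left(H \right)} = 3 \left(- 4 H - 4\right) = 3 \left(-4 - 4 H\right) = -12 - 12 H$)
$O{\left(j \right)} = j^{2} \left(-12 - 12 j\right)$ ($O{\left(j \right)} = \left(-12 - 12 j\right) j^{2} = j^{2} \left(-12 - 12 j\right)$)
$Y = -150$ ($Y = 0 + \left(-1\right) \left(-5\right) \left(-5\right) 6 = 0 + 5 \left(-5\right) 6 = 0 - 150 = -150$)
$O{\left(-6 \right)} Y = 12 \left(-6\right)^{2} \left(-1 - -6\right) \left(-150\right) = 12 \cdot 36 \left(-1 + 6\right) \left(-150\right) = 12 \cdot 36 \cdot 5 \left(-150\right) = 2160 \left(-150\right) = -324000$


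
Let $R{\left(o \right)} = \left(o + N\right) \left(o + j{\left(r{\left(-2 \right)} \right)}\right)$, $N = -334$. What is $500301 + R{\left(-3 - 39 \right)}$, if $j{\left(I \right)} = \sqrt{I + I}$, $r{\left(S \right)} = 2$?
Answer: $515341$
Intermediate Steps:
$j{\left(I \right)} = \sqrt{2} \sqrt{I}$ ($j{\left(I \right)} = \sqrt{2 I} = \sqrt{2} \sqrt{I}$)
$R{\left(o \right)} = \left(-334 + o\right) \left(2 + o\right)$ ($R{\left(o \right)} = \left(o - 334\right) \left(o + \sqrt{2} \sqrt{2}\right) = \left(-334 + o\right) \left(o + 2\right) = \left(-334 + o\right) \left(2 + o\right)$)
$500301 + R{\left(-3 - 39 \right)} = 500301 - \left(668 - \left(-3 - 39\right)^{2} + 332 \left(-3 - 39\right)\right) = 500301 - \left(-13276 - 1764\right) = 500301 + \left(-668 + 1764 + 13944\right) = 500301 + 15040 = 515341$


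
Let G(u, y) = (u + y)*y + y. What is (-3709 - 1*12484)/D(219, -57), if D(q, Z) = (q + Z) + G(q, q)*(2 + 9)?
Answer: -16193/1057713 ≈ -0.015309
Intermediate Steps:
G(u, y) = y + y*(u + y) (G(u, y) = y*(u + y) + y = y + y*(u + y))
D(q, Z) = Z + q + 11*q*(1 + 2*q) (D(q, Z) = (q + Z) + (q*(1 + q + q))*(2 + 9) = (Z + q) + (q*(1 + 2*q))*11 = (Z + q) + 11*q*(1 + 2*q) = Z + q + 11*q*(1 + 2*q))
(-3709 - 1*12484)/D(219, -57) = (-3709 - 1*12484)/(-57 + 12*219 + 22*219²) = (-3709 - 12484)/(-57 + 2628 + 22*47961) = -16193/(-57 + 2628 + 1055142) = -16193/1057713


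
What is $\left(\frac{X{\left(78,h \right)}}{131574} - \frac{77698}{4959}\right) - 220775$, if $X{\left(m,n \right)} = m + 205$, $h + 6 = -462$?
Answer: $- \frac{48020164213135}{217491822} \approx -2.2079 \cdot 10^{5}$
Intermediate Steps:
$h = -468$ ($h = -6 - 462 = -468$)
$X{\left(m,n \right)} = 205 + m$
$\left(\frac{X{\left(78,h \right)}}{131574} - \frac{77698}{4959}\right) - 220775 = \left(\frac{205 + 78}{131574} - \frac{77698}{4959}\right) - 220775 = \left(283 \cdot \frac{1}{131574} - \frac{77698}{4959}\right) - 220775 = \left(\frac{283}{131574} - \frac{77698}{4959}\right) - 220775 = - \frac{3407211085}{217491822} - 220775 = - \frac{48020164213135}{217491822}$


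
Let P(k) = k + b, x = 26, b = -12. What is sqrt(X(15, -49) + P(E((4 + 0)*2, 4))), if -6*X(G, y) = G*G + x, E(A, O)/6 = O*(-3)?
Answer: I*sqrt(4530)/6 ≈ 11.218*I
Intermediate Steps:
E(A, O) = -18*O (E(A, O) = 6*(O*(-3)) = 6*(-3*O) = -18*O)
X(G, y) = -13/3 - G**2/6 (X(G, y) = -(G*G + 26)/6 = -(G**2 + 26)/6 = -(26 + G**2)/6 = -13/3 - G**2/6)
P(k) = -12 + k (P(k) = k - 12 = -12 + k)
sqrt(X(15, -49) + P(E((4 + 0)*2, 4))) = sqrt((-13/3 - 1/6*15**2) + (-12 - 18*4)) = sqrt((-13/3 - 1/6*225) + (-12 - 72)) = sqrt((-13/3 - 75/2) - 84) = sqrt(-251/6 - 84) = sqrt(-755/6) = I*sqrt(4530)/6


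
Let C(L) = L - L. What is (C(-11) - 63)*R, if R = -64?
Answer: 4032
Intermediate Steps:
C(L) = 0
(C(-11) - 63)*R = (0 - 63)*(-64) = -63*(-64) = 4032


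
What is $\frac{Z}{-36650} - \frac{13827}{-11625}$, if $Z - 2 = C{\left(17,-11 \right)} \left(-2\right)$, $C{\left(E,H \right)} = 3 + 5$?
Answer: $\frac{3379482}{2840375} \approx 1.1898$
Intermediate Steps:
$C{\left(E,H \right)} = 8$
$Z = -14$ ($Z = 2 + 8 \left(-2\right) = 2 - 16 = -14$)
$\frac{Z}{-36650} - \frac{13827}{-11625} = - \frac{14}{-36650} - \frac{13827}{-11625} = \left(-14\right) \left(- \frac{1}{36650}\right) - - \frac{4609}{3875} = \frac{7}{18325} + \frac{4609}{3875} = \frac{3379482}{2840375}$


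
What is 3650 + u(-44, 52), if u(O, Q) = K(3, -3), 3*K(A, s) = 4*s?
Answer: 3646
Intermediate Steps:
K(A, s) = 4*s/3 (K(A, s) = (4*s)/3 = 4*s/3)
u(O, Q) = -4 (u(O, Q) = (4/3)*(-3) = -4)
3650 + u(-44, 52) = 3650 - 4 = 3646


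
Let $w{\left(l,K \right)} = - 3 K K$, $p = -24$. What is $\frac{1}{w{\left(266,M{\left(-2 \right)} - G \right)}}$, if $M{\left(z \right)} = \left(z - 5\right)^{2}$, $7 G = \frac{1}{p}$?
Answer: $- \frac{9408}{67782289} \approx -0.0001388$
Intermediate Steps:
$G = - \frac{1}{168}$ ($G = \frac{1}{7 \left(-24\right)} = \frac{1}{7} \left(- \frac{1}{24}\right) = - \frac{1}{168} \approx -0.0059524$)
$M{\left(z \right)} = \left(-5 + z\right)^{2}$
$w{\left(l,K \right)} = - 3 K^{2}$
$\frac{1}{w{\left(266,M{\left(-2 \right)} - G \right)}} = \frac{1}{\left(-3\right) \left(\left(-5 - 2\right)^{2} - - \frac{1}{168}\right)^{2}} = \frac{1}{\left(-3\right) \left(\left(-7\right)^{2} + \frac{1}{168}\right)^{2}} = \frac{1}{\left(-3\right) \left(49 + \frac{1}{168}\right)^{2}} = \frac{1}{\left(-3\right) \left(\frac{8233}{168}\right)^{2}} = \frac{1}{\left(-3\right) \frac{67782289}{28224}} = \frac{1}{- \frac{67782289}{9408}} = - \frac{9408}{67782289}$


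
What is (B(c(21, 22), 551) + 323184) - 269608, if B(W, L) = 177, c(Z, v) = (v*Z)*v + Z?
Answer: 53753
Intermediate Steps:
c(Z, v) = Z + Z*v² (c(Z, v) = (Z*v)*v + Z = Z*v² + Z = Z + Z*v²)
(B(c(21, 22), 551) + 323184) - 269608 = (177 + 323184) - 269608 = 323361 - 269608 = 53753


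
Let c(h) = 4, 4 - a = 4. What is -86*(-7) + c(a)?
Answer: 606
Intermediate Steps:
a = 0 (a = 4 - 1*4 = 4 - 4 = 0)
-86*(-7) + c(a) = -86*(-7) + 4 = 602 + 4 = 606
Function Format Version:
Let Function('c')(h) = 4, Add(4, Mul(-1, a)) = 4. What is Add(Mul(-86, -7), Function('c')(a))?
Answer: 606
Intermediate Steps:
a = 0 (a = Add(4, Mul(-1, 4)) = Add(4, -4) = 0)
Add(Mul(-86, -7), Function('c')(a)) = Add(Mul(-86, -7), 4) = Add(602, 4) = 606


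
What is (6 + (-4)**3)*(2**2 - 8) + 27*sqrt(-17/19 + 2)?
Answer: 232 + 27*sqrt(399)/19 ≈ 260.39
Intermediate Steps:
(6 + (-4)**3)*(2**2 - 8) + 27*sqrt(-17/19 + 2) = (6 - 64)*(4 - 8) + 27*sqrt(-17*1/19 + 2) = -58*(-4) + 27*sqrt(-17/19 + 2) = 232 + 27*sqrt(21/19) = 232 + 27*(sqrt(399)/19) = 232 + 27*sqrt(399)/19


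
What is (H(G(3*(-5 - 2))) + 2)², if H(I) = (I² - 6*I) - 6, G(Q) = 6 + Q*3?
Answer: 12866569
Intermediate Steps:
G(Q) = 6 + 3*Q
H(I) = -6 + I² - 6*I
(H(G(3*(-5 - 2))) + 2)² = ((-6 + (6 + 3*(3*(-5 - 2)))² - 6*(6 + 3*(3*(-5 - 2)))) + 2)² = ((-6 + (6 + 3*(3*(-7)))² - 6*(6 + 3*(3*(-7)))) + 2)² = ((-6 + (6 + 3*(-21))² - 6*(6 + 3*(-21))) + 2)² = ((-6 + (6 - 63)² - 6*(6 - 63)) + 2)² = ((-6 + (-57)² - 6*(-57)) + 2)² = ((-6 + 3249 + 342) + 2)² = (3585 + 2)² = 3587² = 12866569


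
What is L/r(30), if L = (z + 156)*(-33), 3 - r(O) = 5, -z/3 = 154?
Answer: -5049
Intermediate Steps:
z = -462 (z = -3*154 = -462)
r(O) = -2 (r(O) = 3 - 1*5 = 3 - 5 = -2)
L = 10098 (L = (-462 + 156)*(-33) = -306*(-33) = 10098)
L/r(30) = 10098/(-2) = 10098*(-½) = -5049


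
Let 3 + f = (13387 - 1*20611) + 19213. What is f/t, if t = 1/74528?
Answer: 893292608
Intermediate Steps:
t = 1/74528 ≈ 1.3418e-5
f = 11986 (f = -3 + ((13387 - 1*20611) + 19213) = -3 + ((13387 - 20611) + 19213) = -3 + (-7224 + 19213) = -3 + 11989 = 11986)
f/t = 11986/(1/74528) = 11986*74528 = 893292608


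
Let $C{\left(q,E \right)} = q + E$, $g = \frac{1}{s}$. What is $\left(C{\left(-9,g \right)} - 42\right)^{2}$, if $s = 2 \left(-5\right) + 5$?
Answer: $\frac{65536}{25} \approx 2621.4$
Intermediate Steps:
$s = -5$ ($s = -10 + 5 = -5$)
$g = - \frac{1}{5}$ ($g = \frac{1}{-5} = - \frac{1}{5} \approx -0.2$)
$C{\left(q,E \right)} = E + q$
$\left(C{\left(-9,g \right)} - 42\right)^{2} = \left(\left(- \frac{1}{5} - 9\right) - 42\right)^{2} = \left(- \frac{46}{5} - 42\right)^{2} = \left(- \frac{256}{5}\right)^{2} = \frac{65536}{25}$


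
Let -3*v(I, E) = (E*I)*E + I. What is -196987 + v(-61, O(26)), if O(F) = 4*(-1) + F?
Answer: -561376/3 ≈ -1.8713e+5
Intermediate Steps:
O(F) = -4 + F
v(I, E) = -I/3 - I*E²/3 (v(I, E) = -((E*I)*E + I)/3 = -(I*E² + I)/3 = -(I + I*E²)/3 = -I/3 - I*E²/3)
-196987 + v(-61, O(26)) = -196987 - ⅓*(-61)*(1 + (-4 + 26)²) = -196987 - ⅓*(-61)*(1 + 22²) = -196987 - ⅓*(-61)*(1 + 484) = -196987 - ⅓*(-61)*485 = -196987 + 29585/3 = -561376/3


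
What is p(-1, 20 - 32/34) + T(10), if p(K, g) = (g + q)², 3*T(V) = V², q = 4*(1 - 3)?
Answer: 134932/867 ≈ 155.63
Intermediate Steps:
q = -8 (q = 4*(-2) = -8)
T(V) = V²/3
p(K, g) = (-8 + g)² (p(K, g) = (g - 8)² = (-8 + g)²)
p(-1, 20 - 32/34) + T(10) = (-8 + (20 - 32/34))² + (⅓)*10² = (-8 + (20 - 32*1/34))² + (⅓)*100 = (-8 + (20 - 16/17))² + 100/3 = (-8 + 324/17)² + 100/3 = (188/17)² + 100/3 = 35344/289 + 100/3 = 134932/867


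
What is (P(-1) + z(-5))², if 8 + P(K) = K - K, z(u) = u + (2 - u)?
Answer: 36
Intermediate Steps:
z(u) = 2
P(K) = -8 (P(K) = -8 + (K - K) = -8 + 0 = -8)
(P(-1) + z(-5))² = (-8 + 2)² = (-6)² = 36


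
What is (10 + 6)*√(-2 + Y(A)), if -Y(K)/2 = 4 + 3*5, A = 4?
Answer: 32*I*√10 ≈ 101.19*I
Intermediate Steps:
Y(K) = -38 (Y(K) = -2*(4 + 3*5) = -2*(4 + 15) = -2*19 = -38)
(10 + 6)*√(-2 + Y(A)) = (10 + 6)*√(-2 - 38) = 16*√(-40) = 16*(2*I*√10) = 32*I*√10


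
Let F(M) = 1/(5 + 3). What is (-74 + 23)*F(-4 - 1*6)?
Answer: -51/8 ≈ -6.3750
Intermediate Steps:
F(M) = ⅛ (F(M) = 1/8 = ⅛)
(-74 + 23)*F(-4 - 1*6) = (-74 + 23)*(⅛) = -51*⅛ = -51/8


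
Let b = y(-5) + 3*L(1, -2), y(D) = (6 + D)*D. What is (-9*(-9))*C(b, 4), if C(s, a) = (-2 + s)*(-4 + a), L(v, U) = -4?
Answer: 0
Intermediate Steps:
y(D) = D*(6 + D)
b = -17 (b = -5*(6 - 5) + 3*(-4) = -5*1 - 12 = -5 - 12 = -17)
C(s, a) = (-4 + a)*(-2 + s)
(-9*(-9))*C(b, 4) = (-9*(-9))*(8 - 4*(-17) - 2*4 + 4*(-17)) = 81*(8 + 68 - 8 - 68) = 81*0 = 0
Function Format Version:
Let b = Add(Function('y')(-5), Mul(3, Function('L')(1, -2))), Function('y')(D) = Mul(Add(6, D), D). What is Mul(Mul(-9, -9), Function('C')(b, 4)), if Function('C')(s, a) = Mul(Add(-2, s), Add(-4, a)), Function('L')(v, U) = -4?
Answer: 0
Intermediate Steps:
Function('y')(D) = Mul(D, Add(6, D))
b = -17 (b = Add(Mul(-5, Add(6, -5)), Mul(3, -4)) = Add(Mul(-5, 1), -12) = Add(-5, -12) = -17)
Function('C')(s, a) = Mul(Add(-4, a), Add(-2, s))
Mul(Mul(-9, -9), Function('C')(b, 4)) = Mul(Mul(-9, -9), Add(8, Mul(-4, -17), Mul(-2, 4), Mul(4, -17))) = Mul(81, Add(8, 68, -8, -68)) = Mul(81, 0) = 0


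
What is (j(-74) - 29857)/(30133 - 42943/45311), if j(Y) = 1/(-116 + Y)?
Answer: -257041645441/259409549800 ≈ -0.99087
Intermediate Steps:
(j(-74) - 29857)/(30133 - 42943/45311) = (1/(-116 - 74) - 29857)/(30133 - 42943/45311) = (1/(-190) - 29857)/(30133 - 42943*1/45311) = (-1/190 - 29857)/(30133 - 42943/45311) = -5672831/(190*1365313420/45311) = -5672831/190*45311/1365313420 = -257041645441/259409549800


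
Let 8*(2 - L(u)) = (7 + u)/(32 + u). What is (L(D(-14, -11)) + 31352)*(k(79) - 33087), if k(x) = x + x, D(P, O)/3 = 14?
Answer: -611212259151/592 ≈ -1.0325e+9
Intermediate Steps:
D(P, O) = 42 (D(P, O) = 3*14 = 42)
k(x) = 2*x
L(u) = 2 - (7 + u)/(8*(32 + u))
(L(D(-14, -11)) + 31352)*(k(79) - 33087) = (5*(101 + 3*42)/(8*(32 + 42)) + 31352)*(2*79 - 33087) = ((5/8)*(101 + 126)/74 + 31352)*(158 - 33087) = ((5/8)*(1/74)*227 + 31352)*(-32929) = (1135/592 + 31352)*(-32929) = (18561519/592)*(-32929) = -611212259151/592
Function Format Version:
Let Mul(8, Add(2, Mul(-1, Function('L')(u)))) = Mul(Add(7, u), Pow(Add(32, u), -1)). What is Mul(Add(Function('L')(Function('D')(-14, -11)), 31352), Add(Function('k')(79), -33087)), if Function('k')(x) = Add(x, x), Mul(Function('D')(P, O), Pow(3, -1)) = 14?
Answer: Rational(-611212259151, 592) ≈ -1.0325e+9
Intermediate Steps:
Function('D')(P, O) = 42 (Function('D')(P, O) = Mul(3, 14) = 42)
Function('k')(x) = Mul(2, x)
Function('L')(u) = Add(2, Mul(Rational(-1, 8), Pow(Add(32, u), -1), Add(7, u))) (Function('L')(u) = Add(2, Mul(Rational(-1, 8), Mul(Add(7, u), Pow(Add(32, u), -1)))) = Add(2, Mul(Rational(-1, 8), Mul(Pow(Add(32, u), -1), Add(7, u)))) = Add(2, Mul(Rational(-1, 8), Pow(Add(32, u), -1), Add(7, u))))
Mul(Add(Function('L')(Function('D')(-14, -11)), 31352), Add(Function('k')(79), -33087)) = Mul(Add(Mul(Rational(5, 8), Pow(Add(32, 42), -1), Add(101, Mul(3, 42))), 31352), Add(Mul(2, 79), -33087)) = Mul(Add(Mul(Rational(5, 8), Pow(74, -1), Add(101, 126)), 31352), Add(158, -33087)) = Mul(Add(Mul(Rational(5, 8), Rational(1, 74), 227), 31352), -32929) = Mul(Add(Rational(1135, 592), 31352), -32929) = Mul(Rational(18561519, 592), -32929) = Rational(-611212259151, 592)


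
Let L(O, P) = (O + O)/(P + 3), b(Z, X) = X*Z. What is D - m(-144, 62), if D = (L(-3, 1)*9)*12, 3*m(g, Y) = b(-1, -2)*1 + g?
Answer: -344/3 ≈ -114.67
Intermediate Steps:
L(O, P) = 2*O/(3 + P) (L(O, P) = (2*O)/(3 + P) = 2*O/(3 + P))
m(g, Y) = ⅔ + g/3 (m(g, Y) = (-2*(-1)*1 + g)/3 = (2*1 + g)/3 = (2 + g)/3 = ⅔ + g/3)
D = -162 (D = ((2*(-3)/(3 + 1))*9)*12 = ((2*(-3)/4)*9)*12 = ((2*(-3)*(¼))*9)*12 = -3/2*9*12 = -27/2*12 = -162)
D - m(-144, 62) = -162 - (⅔ + (⅓)*(-144)) = -162 - (⅔ - 48) = -162 - 1*(-142/3) = -162 + 142/3 = -344/3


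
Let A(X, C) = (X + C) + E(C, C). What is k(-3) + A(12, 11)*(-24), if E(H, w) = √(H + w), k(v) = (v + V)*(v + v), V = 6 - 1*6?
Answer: -534 - 24*√22 ≈ -646.57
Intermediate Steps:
V = 0 (V = 6 - 6 = 0)
k(v) = 2*v² (k(v) = (v + 0)*(v + v) = v*(2*v) = 2*v²)
A(X, C) = C + X + √2*√C (A(X, C) = (X + C) + √(C + C) = (C + X) + √(2*C) = (C + X) + √2*√C = C + X + √2*√C)
k(-3) + A(12, 11)*(-24) = 2*(-3)² + (11 + 12 + √2*√11)*(-24) = 2*9 + (11 + 12 + √22)*(-24) = 18 + (23 + √22)*(-24) = 18 + (-552 - 24*√22) = -534 - 24*√22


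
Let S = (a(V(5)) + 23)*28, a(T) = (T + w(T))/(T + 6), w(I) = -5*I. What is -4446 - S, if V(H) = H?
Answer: -55430/11 ≈ -5039.1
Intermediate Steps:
a(T) = -4*T/(6 + T) (a(T) = (T - 5*T)/(T + 6) = (-4*T)/(6 + T) = -4*T/(6 + T))
S = 6524/11 (S = (-4*5/(6 + 5) + 23)*28 = (-4*5/11 + 23)*28 = (-4*5*1/11 + 23)*28 = (-20/11 + 23)*28 = (233/11)*28 = 6524/11 ≈ 593.09)
-4446 - S = -4446 - 1*6524/11 = -4446 - 6524/11 = -55430/11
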